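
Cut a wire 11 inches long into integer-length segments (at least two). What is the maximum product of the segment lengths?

54

Let f[k] be the best product for length k (with at least one cut). For each first piece i, the rest contributes max(k−i, f[k−i]).
Small cases: f[2]=1, f[3]=2, f[4]=4, f[5]=6.
f[6] = 3×max(3,2) = 3×3 = 9
f[7] = 2×max(5,6) = 2×6 = 12
f[8] = 2×max(6,9) = 2×9 = 18
f[9] = 3×max(6,9) = 3×9 = 27
f[10] = 2×max(8,18) = 2×18 = 36
f[11] = 2×max(9,27) = 2×27 = 54
One optimal split: 3 + 3 + 3 + 2; product 3×3×3×2 = 54.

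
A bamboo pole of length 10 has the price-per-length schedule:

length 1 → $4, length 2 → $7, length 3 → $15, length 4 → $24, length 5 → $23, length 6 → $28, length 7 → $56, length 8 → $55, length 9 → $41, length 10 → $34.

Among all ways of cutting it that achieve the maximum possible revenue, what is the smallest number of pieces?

Build r[k] bottom-up: r[k] = max over allowed piece i of (p[i] + r[k−i]).
r[1] = 4
r[2] = max(4+4, 7+0) = 8
r[3] = max(4+8, 7+4, 15+0) = 15
r[4] = max(4+15, 7+8, 15+4, 24+0) = 24
r[5] = max(4+24, 7+15, 15+8, 24+4, 23+0) = 28
r[6] = max(4+28, 7+24, 15+15, 24+8, 23+4, 28+0) = 32
r[7] = max(4+32, 7+28, 15+24, …, 28+4, 56+0) = 56
r[8] = max(4+56, 7+32, 15+28, …, 56+4, 55+0) = 60
r[9] = max(4+60, 7+56, 15+32, …, 55+4, 41+0) = 64
r[10] = max(4+64, 7+60, 15+56, …, 41+4, 34+0) = 71
Maximum revenue is $71.
Now minimize piece count subject to staying optimal: for each k, pieces[k] = 1 + min over i with p[i]+r[k−i]=r[k] of pieces[k−i].
pieces[7] = 1
pieces[8] = 2
pieces[9] = 3
pieces[10] = 2

2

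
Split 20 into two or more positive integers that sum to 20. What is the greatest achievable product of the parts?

1458

Define prod[k] = max over 1≤i<k of i · max(k−i, prod[k−i]); the inner max lets the remainder stay uncut if that's better.
Small cases: prod[2]=1, prod[3]=2, prod[4]=4, prod[5]=6, prod[6]=9, prod[7]=12, prod[8]=18, prod[9]=27, prod[10]=36, prod[11]=54, prod[12]=81.
prod[13] = max(1×81, 2×54, 3×36, …, 11×2, 12×1) = 108
prod[14] = max(1×108, 2×81, 3×54, …, 12×2, 13×1) = 162
prod[15] = max(1×162, 2×108, 3×81, …, 13×2, 14×1) = 243
prod[16] = max(1×243, 2×162, 3×108, …, 14×2, 15×1) = 324
prod[17] = max(1×324, 2×243, 3×162, …, 15×2, 16×1) = 486
prod[18] = max(1×486, 2×324, 3×243, …, 16×2, 17×1) = 729
prod[19] = max(1×729, 2×486, 3×324, …, 17×2, 18×1) = 972
prod[20] = max(1×972, 2×729, 3×486, …, 18×2, 19×1) = 1458
One optimal split: 3 + 3 + 3 + 3 + 3 + 3 + 2; product 3×3×3×3×3×3×2 = 1458.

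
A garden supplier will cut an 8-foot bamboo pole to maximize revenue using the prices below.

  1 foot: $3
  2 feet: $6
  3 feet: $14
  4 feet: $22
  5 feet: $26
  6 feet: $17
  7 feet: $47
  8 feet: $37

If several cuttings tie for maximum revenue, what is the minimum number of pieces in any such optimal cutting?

Build r[k] bottom-up: r[k] = max over allowed piece i of (p[i] + r[k−i]).
r[1] = 3
r[2] = 6  (first piece 1, then r[1]=3)
r[3] = 14
r[4] = 22
r[5] = 26
r[6] = 29  (first piece 1, then r[5]=26)
r[7] = 47
r[8] = 50  (first piece 1, then r[7]=47)
Maximum revenue is $50.
Now minimize piece count subject to staying optimal: for each k, pieces[k] = 1 + min over i with p[i]+r[k−i]=r[k] of pieces[k−i].
pieces[5] = 1
pieces[6] = 2
pieces[7] = 1
pieces[8] = 2

2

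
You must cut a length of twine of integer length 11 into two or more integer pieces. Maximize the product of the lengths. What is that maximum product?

Fill prod[k] for k=2..11: at each k try every first piece i and multiply by the better of (k−i) uncut or prod[k−i].
prod[2] = 1*max(1,0) = 1*1 = 1
prod[3] = max(1*2, 2*1) = 2
prod[4] = max(1*3, 2*2, 3*1) = 4
prod[5] = max(1*4, 2*3, 3*2, 4*1) = 6
prod[6] = max(1*6, 2*4, 3*3, 4*2, 5*1) = 9
prod[7] = max(1*9, 2*6, 3*4, 4*3, 5*2, 6*1) = 12
prod[8] = max(1*12, 2*9, 3*6, …, 6*2, 7*1) = 18
prod[9] = max(1*18, 2*12, 3*9, …, 7*2, 8*1) = 27
prod[10] = max(1*27, 2*18, 3*12, …, 8*2, 9*1) = 36
prod[11] = max(1*36, 2*27, 3*18, …, 9*2, 10*1) = 54
One optimal split: 3 + 3 + 3 + 2; product 3*3*3*2 = 54.

54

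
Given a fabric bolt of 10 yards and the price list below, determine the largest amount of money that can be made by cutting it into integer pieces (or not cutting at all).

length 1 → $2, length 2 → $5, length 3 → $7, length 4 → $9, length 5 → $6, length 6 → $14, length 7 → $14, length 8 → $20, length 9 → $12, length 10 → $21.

Consider every possible first cut. best[k] is the best of p[i]+best[k−i] over all sellable i≤k.
best[1] = 2
best[2] = max(2+2, 5+0) = 5
best[3] = max(2+5, 5+2, 7+0) = 7
best[4] = max(2+7, 5+5, 7+2, 9+0) = 10
best[5] = max(2+10, 5+7, 7+5, 9+2, 6+0) = 12
best[6] = max(2+12, 5+10, 7+7, 9+5, 6+2, 14+0) = 15
best[7] = max(2+15, 5+12, 7+10, …, 14+2, 14+0) = 17
best[8] = max(2+17, 5+15, 7+12, …, 14+2, 20+0) = 20
best[9] = max(2+20, 5+17, 7+15, …, 20+2, 12+0) = 22
best[10] = max(2+22, 5+20, 7+17, …, 12+2, 21+0) = 25
One optimal cutting: 2 + 2 + 2 + 2 + 2 → $5 + $5 + $5 + $5 + $5 = $25.

25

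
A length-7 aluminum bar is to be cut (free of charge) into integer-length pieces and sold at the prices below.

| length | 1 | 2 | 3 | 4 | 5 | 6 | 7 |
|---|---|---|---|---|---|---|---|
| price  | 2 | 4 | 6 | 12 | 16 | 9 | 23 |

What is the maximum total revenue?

23

Let r[k] be the best obtainable value from length k. For each k, try every first piece i and keep the best of price[i] + r[k−i].
r[1] = 2
r[2] = 4  (first piece 1, then r[1]=2)
r[3] = 6  (first piece 1, then r[2]=4)
r[4] = 12
r[5] = 16
r[6] = 18  (first piece 1, then r[5]=16)
r[7] = 23
Best is to sell the whole 7-cm piece uncut for $23.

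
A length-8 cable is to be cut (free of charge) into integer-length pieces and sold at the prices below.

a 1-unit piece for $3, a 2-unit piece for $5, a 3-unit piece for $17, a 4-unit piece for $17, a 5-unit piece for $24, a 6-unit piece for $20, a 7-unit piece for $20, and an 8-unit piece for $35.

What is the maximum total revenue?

41

Let r[k] be the best obtainable value from length k. For each k, try every first piece i and keep the best of price[i] + r[k−i].
r[1] = 3
r[2] = 6  (first piece 1, then r[1]=3)
r[3] = 17
r[4] = 20  (first piece 1, then r[3]=17)
r[5] = 24
r[6] = 34  (first piece 3, then r[3]=17)
r[7] = 37  (first piece 1, then r[6]=34)
r[8] = 41  (first piece 3, then r[5]=24)
One optimal cutting: 5 + 3 → $24 + $17 = $41.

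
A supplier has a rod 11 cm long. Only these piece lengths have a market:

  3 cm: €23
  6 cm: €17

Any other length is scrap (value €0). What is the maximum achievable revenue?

69

Build r[k] bottom-up: r[k] = max over allowed piece i of (p[i] + r[k−i]).
r[1] = 0
r[2] = 0
r[3] = 23
r[4] = 23
r[5] = 23
r[6] = max(23+23, 17+0) = 46
r[7] = max(23+23, 17+0) = 46
r[8] = max(23+23, 17+0) = 46
r[9] = max(23+46, 17+23) = 69
r[10] = max(23+46, 17+23) = 69
r[11] = max(23+46, 17+23) = 69
One optimal cutting: pieces 3 + 3 + 3 with 2 cm of scrap → €69.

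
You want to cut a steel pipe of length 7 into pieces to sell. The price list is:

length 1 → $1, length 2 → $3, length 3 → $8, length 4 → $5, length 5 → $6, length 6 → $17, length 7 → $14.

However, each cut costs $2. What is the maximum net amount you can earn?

16

Consider every possible first cut. v[k] is the best of p[i]+v[k−i] over all sellable i≤k, charging 2 whenever i<k.
v[1] = 1
v[2] = max(1+1-2, 3+0) = 3
v[3] = max(1+3-2, 3+1-2, 8+0) = 8
v[4] = max(1+8-2, 3+3-2, 8+1-2, 5+0) = 7
v[5] = max(1+7-2, 3+8-2, 8+3-2, 5+1-2, 6+0) = 9
v[6] = max(1+9-2, 3+7-2, 8+8-2, 5+3-2, 6+1-2, 17+0) = 17
v[7] = max(1+17-2, 3+9-2, 8+7-2, …, 17+1-2, 14+0) = 16
One optimal plan: pieces 6 + 1 (1 cut) → $18 − $2 = $16.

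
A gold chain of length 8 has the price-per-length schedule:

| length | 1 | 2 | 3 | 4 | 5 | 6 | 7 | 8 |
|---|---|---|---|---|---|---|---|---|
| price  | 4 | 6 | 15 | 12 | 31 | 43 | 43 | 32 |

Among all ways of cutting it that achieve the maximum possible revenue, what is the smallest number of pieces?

Let r[k] be the best obtainable value from length k. For each k, try every first piece i and keep the best of price[i] + r[k−i].
r[1] = 4
r[2] = 8  (first piece 1, then r[1]=4)
r[3] = 15
r[4] = 19  (first piece 1, then r[3]=15)
r[5] = 31
r[6] = 43
r[7] = 47  (first piece 1, then r[6]=43)
r[8] = 51  (first piece 1, then r[7]=47)
Maximum revenue is $51.
Now minimize piece count subject to staying optimal: for each k, pieces[k] = 1 + min over i with p[i]+r[k−i]=r[k] of pieces[k−i].
pieces[5] = 1
pieces[6] = 1
pieces[7] = 2
pieces[8] = 3

3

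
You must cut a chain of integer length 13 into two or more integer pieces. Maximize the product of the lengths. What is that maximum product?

108

Let prod[k] be the best product for length k (with at least one cut). For each first piece i, the rest contributes max(k−i, prod[k−i]).
prod[2] = 1·max(1,0) = 1·1 = 1
prod[3] = max(1·2, 2·1) = 2
prod[4] = max(1·3, 2·2, 3·1) = 4
prod[5] = max(1·4, 2·3, 3·2, 4·1) = 6
prod[6] = max(1·6, 2·4, 3·3, 4·2, 5·1) = 9
prod[7] = max(1·9, 2·6, 3·4, 4·3, 5·2, 6·1) = 12
prod[8] = max(1·12, 2·9, 3·6, …, 6·2, 7·1) = 18
prod[9] = max(1·18, 2·12, 3·9, …, 7·2, 8·1) = 27
prod[10] = max(1·27, 2·18, 3·12, …, 8·2, 9·1) = 36
prod[11] = max(1·36, 2·27, 3·18, …, 9·2, 10·1) = 54
prod[12] = max(1·54, 2·36, 3·27, …, 10·2, 11·1) = 81
prod[13] = max(1·81, 2·54, 3·36, …, 11·2, 12·1) = 108
One optimal split: 3 + 3 + 3 + 2 + 2; product 3·3·3·2·2 = 108.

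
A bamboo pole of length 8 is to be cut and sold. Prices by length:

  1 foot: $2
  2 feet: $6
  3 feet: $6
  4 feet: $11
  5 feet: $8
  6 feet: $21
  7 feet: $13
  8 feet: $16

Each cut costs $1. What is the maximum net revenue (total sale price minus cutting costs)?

Let r[k] be the best obtainable value from length k. For each k, try every first piece i and keep the best of price[i] + r[k−i] minus the 1 cut fee when i<k.
r[1] = 2
r[2] = max(2+2-1, 6+0) = 6
r[3] = max(2+6-1, 6+2-1, 6+0) = 7
r[4] = max(2+7-1, 6+6-1, 6+2-1, 11+0) = 11
r[5] = max(2+11-1, 6+7-1, 6+6-1, 11+2-1, 8+0) = 12
r[6] = max(2+12-1, 6+11-1, 6+7-1, 11+6-1, 8+2-1, 21+0) = 21
r[7] = max(2+21-1, 6+12-1, 6+11-1, …, 21+2-1, 13+0) = 22
r[8] = max(2+22-1, 6+21-1, 6+12-1, …, 13+2-1, 16+0) = 26
One optimal plan: pieces 6 + 2 (1 cut) → $27 − $1 = $26.

26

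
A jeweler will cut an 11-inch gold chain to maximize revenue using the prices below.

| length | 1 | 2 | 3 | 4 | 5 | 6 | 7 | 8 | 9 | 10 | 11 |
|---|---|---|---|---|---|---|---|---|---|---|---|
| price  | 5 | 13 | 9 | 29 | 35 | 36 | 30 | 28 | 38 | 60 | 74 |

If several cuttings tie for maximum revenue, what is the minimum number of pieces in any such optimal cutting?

Build r[k] bottom-up: r[k] = max over allowed piece i of (p[i] + r[k−i]).
r[1] = 5
r[2] = max(5+5, 13+0) = 13
r[3] = max(5+13, 13+5, 9+0) = 18
r[4] = max(5+18, 13+13, 9+5, 29+0) = 29
r[5] = max(5+29, 13+18, 9+13, 29+5, 35+0) = 35
r[6] = max(5+35, 13+29, 9+18, 29+13, 35+5, 36+0) = 42
r[7] = max(5+42, 13+35, 9+29, …, 36+5, 30+0) = 48
r[8] = max(5+48, 13+42, 9+35, …, 30+5, 28+0) = 58
r[9] = max(5+58, 13+48, 9+42, …, 28+5, 38+0) = 64
r[10] = max(5+64, 13+58, 9+48, …, 38+5, 60+0) = 71
r[11] = max(5+71, 13+64, 9+58, …, 60+5, 74+0) = 77
Maximum revenue is $77.
Now minimize piece count subject to staying optimal: for each k, pieces[k] = 1 + min over i with p[i]+r[k−i]=r[k] of pieces[k−i].
pieces[8] = 2
pieces[9] = 2
pieces[10] = 3
pieces[11] = 3

3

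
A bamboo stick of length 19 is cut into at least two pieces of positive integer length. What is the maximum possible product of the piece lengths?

972

Let g[k] be the best product for length k (with at least one cut). For each first piece i, the rest contributes max(k−i, g[k−i]).
Small cases: g[2]=1, g[3]=2, g[4]=4, g[5]=6, g[6]=9, g[7]=12, g[8]=18, g[9]=27, g[10]=36, g[11]=54, g[12]=81.
g[13] = max(1×81, 2×54, 3×36, …, 11×2, 12×1) = 108
g[14] = max(1×108, 2×81, 3×54, …, 12×2, 13×1) = 162
g[15] = max(1×162, 2×108, 3×81, …, 13×2, 14×1) = 243
g[16] = max(1×243, 2×162, 3×108, …, 14×2, 15×1) = 324
g[17] = max(1×324, 2×243, 3×162, …, 15×2, 16×1) = 486
g[18] = max(1×486, 2×324, 3×243, …, 16×2, 17×1) = 729
g[19] = max(1×729, 2×486, 3×324, …, 17×2, 18×1) = 972
One optimal split: 3 + 3 + 3 + 3 + 3 + 2 + 2; product 3×3×3×3×3×2×2 = 972.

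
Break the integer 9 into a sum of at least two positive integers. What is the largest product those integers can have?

Let m[k] be the best product for length k (with at least one cut). For each first piece i, the rest contributes max(k−i, m[k−i]).
m[2] = 1*max(1,0) = 1*1 = 1
m[3] = max(1*2, 2*1) = 2
m[4] = max(1*3, 2*2, 3*1) = 4
m[5] = max(1*4, 2*3, 3*2, 4*1) = 6
m[6] = max(1*6, 2*4, 3*3, 4*2, 5*1) = 9
m[7] = max(1*9, 2*6, 3*4, 4*3, 5*2, 6*1) = 12
m[8] = max(1*12, 2*9, 3*6, …, 6*2, 7*1) = 18
m[9] = max(1*18, 2*12, 3*9, …, 7*2, 8*1) = 27
One optimal split: 3 + 3 + 3; product 3*3*3 = 27.

27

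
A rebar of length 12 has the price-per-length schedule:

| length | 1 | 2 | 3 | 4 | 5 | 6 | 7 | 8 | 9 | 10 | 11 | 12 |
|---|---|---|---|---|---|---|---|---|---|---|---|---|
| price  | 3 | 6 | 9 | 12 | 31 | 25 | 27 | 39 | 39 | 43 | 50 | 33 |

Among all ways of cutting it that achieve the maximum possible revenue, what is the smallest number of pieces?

3

Consider every possible first cut. r[k] is the best of p[i]+r[k−i] over all sellable i≤k.
r[1] = 3
r[2] = max(3+3, 6+0) = 6
r[3] = max(3+6, 6+3, 9+0) = 9
r[4] = max(3+9, 6+6, 9+3, 12+0) = 12
r[5] = max(3+12, 6+9, 9+6, 12+3, 31+0) = 31
r[6] = max(3+31, 6+12, 9+9, 12+6, 31+3, 25+0) = 34
r[7] = max(3+34, 6+31, 9+12, …, 25+3, 27+0) = 37
r[8] = max(3+37, 6+34, 9+31, …, 27+3, 39+0) = 40
r[9] = max(3+40, 6+37, 9+34, …, 39+3, 39+0) = 43
r[10] = max(3+43, 6+40, 9+37, …, 39+3, 43+0) = 62
r[11] = max(3+62, 6+43, 9+40, …, 43+3, 50+0) = 65
r[12] = max(3+65, 6+62, 9+43, …, 50+3, 33+0) = 68
Maximum revenue is ₹68.
Now minimize piece count subject to staying optimal: for each k, pieces[k] = 1 + min over i with p[i]+r[k−i]=r[k] of pieces[k−i].
pieces[9] = 2
pieces[10] = 2
pieces[11] = 3
pieces[12] = 3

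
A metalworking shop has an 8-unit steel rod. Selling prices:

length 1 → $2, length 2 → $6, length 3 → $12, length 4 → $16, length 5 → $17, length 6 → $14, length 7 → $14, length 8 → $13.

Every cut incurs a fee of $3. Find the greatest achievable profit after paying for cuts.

Let v[k] be the best obtainable value from length k. For each k, try every first piece i and keep the best of price[i] + v[k−i] minus the 3 cut fee when i<k.
v[1] = 2
v[2] = max(2+2-3, 6+0) = 6
v[3] = max(2+6-3, 6+2-3, 12+0) = 12
v[4] = max(2+12-3, 6+6-3, 12+2-3, 16+0) = 16
v[5] = max(2+16-3, 6+12-3, 12+6-3, 16+2-3, 17+0) = 17
v[6] = max(2+17-3, 6+16-3, 12+12-3, 16+6-3, 17+2-3, 14+0) = 21
v[7] = max(2+21-3, 6+17-3, 12+16-3, …, 14+2-3, 14+0) = 25
v[8] = max(2+25-3, 6+21-3, 12+17-3, …, 14+2-3, 13+0) = 29
One optimal plan: pieces 4 + 4 (1 cut) → $32 − $3 = $29.

29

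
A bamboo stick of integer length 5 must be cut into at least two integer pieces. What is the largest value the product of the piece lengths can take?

Fill f[k] for k=2..5: at each k try every first piece i and multiply by the better of (k−i) uncut or f[k−i].
f[2] = 1·max(1,0) = 1·1 = 1
f[3] = max(1·2, 2·1) = 2
f[4] = max(1·3, 2·2, 3·1) = 4
f[5] = max(1·4, 2·3, 3·2, 4·1) = 6
One optimal split: 3 + 2; product 3·2 = 6.

6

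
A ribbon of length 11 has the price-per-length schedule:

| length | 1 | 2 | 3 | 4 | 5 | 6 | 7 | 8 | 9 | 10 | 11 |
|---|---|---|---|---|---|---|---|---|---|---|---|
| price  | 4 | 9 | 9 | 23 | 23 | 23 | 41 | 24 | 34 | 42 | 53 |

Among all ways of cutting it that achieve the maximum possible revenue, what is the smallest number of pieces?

2

Build r[k] bottom-up: r[k] = max over allowed piece i of (p[i] + r[k−i]).
r[1] = 4
r[2] = max(4+4, 9+0) = 9
r[3] = max(4+9, 9+4, 9+0) = 13
r[4] = max(4+13, 9+9, 9+4, 23+0) = 23
r[5] = max(4+23, 9+13, 9+9, 23+4, 23+0) = 27
r[6] = max(4+27, 9+23, 9+13, 23+9, 23+4, 23+0) = 32
r[7] = max(4+32, 9+27, 9+23, …, 23+4, 41+0) = 41
r[8] = max(4+41, 9+32, 9+27, …, 41+4, 24+0) = 46
r[9] = max(4+46, 9+41, 9+32, …, 24+4, 34+0) = 50
r[10] = max(4+50, 9+46, 9+41, …, 34+4, 42+0) = 55
r[11] = max(4+55, 9+50, 9+46, …, 42+4, 53+0) = 64
Maximum revenue is ¢64.
Now minimize piece count subject to staying optimal: for each k, pieces[k] = 1 + min over i with p[i]+r[k−i]=r[k] of pieces[k−i].
pieces[8] = 2
pieces[9] = 2
pieces[10] = 3
pieces[11] = 2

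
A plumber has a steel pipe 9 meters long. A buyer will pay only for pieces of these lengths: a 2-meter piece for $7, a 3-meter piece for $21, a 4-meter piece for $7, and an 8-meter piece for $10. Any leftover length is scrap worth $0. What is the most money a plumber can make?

Consider every possible first cut. f[k] is the best of p[i]+f[k−i] over all sellable i≤k.
f[1] = 0
f[2] = 7
f[3] = 21
f[4] = 21
f[5] = 28  (first piece 2, then f[3]=21)
f[6] = 42  (first piece 3, then f[3]=21)
f[7] = 42
f[8] = 49  (first piece 2, then f[6]=42)
f[9] = 63  (first piece 3, then f[6]=42)
One optimal cutting: 3 + 3 + 3 → $63.

63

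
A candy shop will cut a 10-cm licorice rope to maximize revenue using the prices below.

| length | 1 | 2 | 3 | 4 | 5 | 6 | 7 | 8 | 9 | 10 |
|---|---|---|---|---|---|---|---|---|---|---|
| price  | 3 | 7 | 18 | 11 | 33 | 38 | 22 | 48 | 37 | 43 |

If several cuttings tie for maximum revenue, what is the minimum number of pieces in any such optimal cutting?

Build r[k] bottom-up: r[k] = max over allowed piece i of (p[i] + r[k−i]).
r[1] = 3
r[2] = 7
r[3] = 18
r[4] = 21  (first piece 1, then r[3]=18)
r[5] = 33
r[6] = 38
r[7] = 41  (first piece 1, then r[6]=38)
r[8] = 51  (first piece 3, then r[5]=33)
r[9] = 56  (first piece 3, then r[6]=38)
r[10] = 66  (first piece 5, then r[5]=33)
Maximum revenue is ¢66.
Now minimize piece count subject to staying optimal: for each k, pieces[k] = 1 + min over i with p[i]+r[k−i]=r[k] of pieces[k−i].
pieces[7] = 2
pieces[8] = 2
pieces[9] = 2
pieces[10] = 2

2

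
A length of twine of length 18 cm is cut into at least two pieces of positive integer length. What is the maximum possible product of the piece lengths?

729

Define f[k] = max over 1≤i<k of i · max(k−i, f[k−i]); the inner max lets the remainder stay uncut if that's better.
f[2] = 1*max(1,0) = 1*1 = 1
f[3] = 1*max(2,1) = 1*2 = 2
f[4] = 2*max(2,1) = 2*2 = 4
f[5] = 2*max(3,2) = 2*3 = 6
f[6] = 3*max(3,2) = 3*3 = 9
f[7] = 2*max(5,6) = 2*6 = 12
f[8] = 2*max(6,9) = 2*9 = 18
f[9] = 3*max(6,9) = 3*9 = 27
f[10] = 2*max(8,18) = 2*18 = 36
f[11] = 2*max(9,27) = 2*27 = 54
f[12] = 3*max(9,27) = 3*27 = 81
f[13] = 2*max(11,54) = 2*54 = 108
f[14] = 2*max(12,81) = 2*81 = 162
f[15] = 3*max(12,81) = 3*81 = 243
f[16] = 2*max(14,162) = 2*162 = 324
f[17] = 2*max(15,243) = 2*243 = 486
f[18] = 3*max(15,243) = 3*243 = 729
One optimal split: 3 + 3 + 3 + 3 + 3 + 3; product 3*3*3*3*3*3 = 729.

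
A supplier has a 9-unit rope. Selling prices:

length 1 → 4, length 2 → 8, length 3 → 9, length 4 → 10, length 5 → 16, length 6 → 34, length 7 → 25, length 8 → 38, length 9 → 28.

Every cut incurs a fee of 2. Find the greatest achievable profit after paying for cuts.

Consider every possible first cut. v[k] is the best of p[i]+v[k−i] over all sellable i≤k, charging 2 whenever i<k.
v[1] = 4
v[2] = max(4+4-2, 8+0) = 8
v[3] = max(4+8-2, 8+4-2, 9+0) = 10
v[4] = max(4+10-2, 8+8-2, 9+4-2, 10+0) = 14
v[5] = max(4+14-2, 8+10-2, 9+8-2, 10+4-2, 16+0) = 16
v[6] = max(4+16-2, 8+14-2, 9+10-2, 10+8-2, 16+4-2, 34+0) = 34
v[7] = max(4+34-2, 8+16-2, 9+14-2, …, 34+4-2, 25+0) = 36
v[8] = max(4+36-2, 8+34-2, 9+16-2, …, 25+4-2, 38+0) = 40
v[9] = max(4+40-2, 8+36-2, 9+34-2, …, 38+4-2, 28+0) = 42
One optimal plan: pieces 6 + 2 + 1 (2 cuts) → 46 − 4 = 42.

42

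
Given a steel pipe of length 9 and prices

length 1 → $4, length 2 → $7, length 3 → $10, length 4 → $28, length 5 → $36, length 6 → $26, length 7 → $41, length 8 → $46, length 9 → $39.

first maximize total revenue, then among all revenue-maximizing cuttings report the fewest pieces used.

Build r[k] bottom-up: r[k] = max over allowed piece i of (p[i] + r[k−i]).
r[1] = 4
r[2] = 8  (first piece 1, then r[1]=4)
r[3] = 12  (first piece 1, then r[2]=8)
r[4] = 28
r[5] = 36
r[6] = 40  (first piece 1, then r[5]=36)
r[7] = 44  (first piece 1, then r[6]=40)
r[8] = 56  (first piece 4, then r[4]=28)
r[9] = 64  (first piece 4, then r[5]=36)
Maximum revenue is $64.
Now minimize piece count subject to staying optimal: for each k, pieces[k] = 1 + min over i with p[i]+r[k−i]=r[k] of pieces[k−i].
pieces[6] = 2
pieces[7] = 3
pieces[8] = 2
pieces[9] = 2

2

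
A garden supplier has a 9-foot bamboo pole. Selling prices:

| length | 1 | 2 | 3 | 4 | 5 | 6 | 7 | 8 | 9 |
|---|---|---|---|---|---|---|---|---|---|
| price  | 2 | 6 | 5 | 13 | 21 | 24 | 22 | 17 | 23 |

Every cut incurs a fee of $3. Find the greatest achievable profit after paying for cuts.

Consider every possible first cut. net[k] is the best of p[i]+net[k−i] over all sellable i≤k, charging 3 whenever i<k.
net[1] = 2
net[2] = max(2+2-3, 6+0) = 6
net[3] = max(2+6-3, 6+2-3, 5+0) = 5
net[4] = max(2+5-3, 6+6-3, 5+2-3, 13+0) = 13
net[5] = max(2+13-3, 6+5-3, 5+6-3, 13+2-3, 21+0) = 21
net[6] = max(2+21-3, 6+13-3, 5+5-3, 13+6-3, 21+2-3, 24+0) = 24
net[7] = max(2+24-3, 6+21-3, 5+13-3, …, 24+2-3, 22+0) = 24
net[8] = max(2+24-3, 6+24-3, 5+21-3, …, 22+2-3, 17+0) = 27
net[9] = max(2+27-3, 6+24-3, 5+24-3, …, 17+2-3, 23+0) = 31
One optimal plan: pieces 5 + 4 (1 cut) → $34 − $3 = $31.

31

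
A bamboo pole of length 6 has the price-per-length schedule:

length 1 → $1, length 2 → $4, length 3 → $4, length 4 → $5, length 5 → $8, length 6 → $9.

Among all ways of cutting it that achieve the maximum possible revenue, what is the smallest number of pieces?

3

Consider every possible first cut. r[k] is the best of p[i]+r[k−i] over all sellable i≤k.
r[1] = 1
r[2] = 4
r[3] = 5  (first piece 1, then r[2]=4)
r[4] = 8  (first piece 2, then r[2]=4)
r[5] = 9  (first piece 1, then r[4]=8)
r[6] = 12  (first piece 2, then r[4]=8)
Maximum revenue is $12.
Now minimize piece count subject to staying optimal: for each k, pieces[k] = 1 + min over i with p[i]+r[k−i]=r[k] of pieces[k−i].
pieces[3] = 2
pieces[4] = 2
pieces[5] = 3
pieces[6] = 3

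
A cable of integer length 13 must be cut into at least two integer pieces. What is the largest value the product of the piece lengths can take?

108

Fill m[k] for k=2..13: at each k try every first piece i and multiply by the better of (k−i) uncut or m[k−i].
m[2] = 1×max(1,0) = 1×1 = 1
m[3] = 1×max(2,1) = 1×2 = 2
m[4] = 2×max(2,1) = 2×2 = 4
m[5] = 2×max(3,2) = 2×3 = 6
m[6] = 3×max(3,2) = 3×3 = 9
m[7] = 2×max(5,6) = 2×6 = 12
m[8] = 2×max(6,9) = 2×9 = 18
m[9] = 3×max(6,9) = 3×9 = 27
m[10] = 2×max(8,18) = 2×18 = 36
m[11] = 2×max(9,27) = 2×27 = 54
m[12] = 3×max(9,27) = 3×27 = 81
m[13] = 2×max(11,54) = 2×54 = 108
One optimal split: 3 + 3 + 3 + 2 + 2; product 3×3×3×2×2 = 108.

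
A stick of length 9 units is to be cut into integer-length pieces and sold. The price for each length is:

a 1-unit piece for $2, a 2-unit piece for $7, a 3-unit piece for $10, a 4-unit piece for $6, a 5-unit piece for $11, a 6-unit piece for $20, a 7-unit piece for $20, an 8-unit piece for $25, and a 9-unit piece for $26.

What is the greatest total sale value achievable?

Build best[k] bottom-up: best[k] = max over allowed piece i of (p[i] + best[k−i]).
best[1] = 2
best[2] = 7
best[3] = 10
best[4] = 14  (first piece 2, then best[2]=7)
best[5] = 17  (first piece 2, then best[3]=10)
best[6] = 21  (first piece 2, then best[4]=14)
best[7] = 24  (first piece 2, then best[5]=17)
best[8] = 28  (first piece 2, then best[6]=21)
best[9] = 31  (first piece 2, then best[7]=24)
One optimal cutting: 3 + 2 + 2 + 2 → $10 + $7 + $7 + $7 = $31.

31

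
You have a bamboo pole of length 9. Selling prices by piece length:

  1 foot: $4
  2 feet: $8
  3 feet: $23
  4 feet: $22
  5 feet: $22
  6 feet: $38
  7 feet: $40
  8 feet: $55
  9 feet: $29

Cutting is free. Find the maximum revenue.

Build best[k] bottom-up: best[k] = max over allowed piece i of (p[i] + best[k−i]).
best[1] = 4
best[2] = 8  (first piece 1, then best[1]=4)
best[3] = 23
best[4] = 27  (first piece 1, then best[3]=23)
best[5] = 31  (first piece 1, then best[4]=27)
best[6] = 46  (first piece 3, then best[3]=23)
best[7] = 50  (first piece 1, then best[6]=46)
best[8] = 55
best[9] = 69  (first piece 3, then best[6]=46)
One optimal cutting: 3 + 3 + 3 → $23 + $23 + $23 = $69.

69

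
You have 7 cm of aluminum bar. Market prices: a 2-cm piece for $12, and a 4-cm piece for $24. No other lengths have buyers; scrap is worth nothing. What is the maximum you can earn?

36

Build f[k] bottom-up: f[k] = max over allowed piece i of (p[i] + f[k−i]).
f[1] = 0
f[2] = 12
f[3] = 12
f[4] = 24  (first piece 2, then f[2]=12)
f[5] = 24
f[6] = 36  (first piece 2, then f[4]=24)
f[7] = 36
One optimal cutting: pieces 2 + 2 + 2 with 1 cm of scrap → $36.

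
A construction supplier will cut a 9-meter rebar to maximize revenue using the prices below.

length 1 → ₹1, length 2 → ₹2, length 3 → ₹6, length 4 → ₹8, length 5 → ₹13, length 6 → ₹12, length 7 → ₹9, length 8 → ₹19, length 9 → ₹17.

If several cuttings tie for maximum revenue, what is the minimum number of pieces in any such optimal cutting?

Let r[k] be the best obtainable value from length k. For each k, try every first piece i and keep the best of price[i] + r[k−i].
r[1] = 1
r[2] = max(1+1, 2+0) = 2
r[3] = max(1+2, 2+1, 6+0) = 6
r[4] = max(1+6, 2+2, 6+1, 8+0) = 8
r[5] = max(1+8, 2+6, 6+2, 8+1, 13+0) = 13
r[6] = max(1+13, 2+8, 6+6, 8+2, 13+1, 12+0) = 14
r[7] = max(1+14, 2+13, 6+8, …, 12+1, 9+0) = 15
r[8] = max(1+15, 2+14, 6+13, …, 9+1, 19+0) = 19
r[9] = max(1+19, 2+15, 6+14, …, 19+1, 17+0) = 21
Maximum revenue is ₹21.
Now minimize piece count subject to staying optimal: for each k, pieces[k] = 1 + min over i with p[i]+r[k−i]=r[k] of pieces[k−i].
pieces[6] = 2
pieces[7] = 2
pieces[8] = 1
pieces[9] = 2

2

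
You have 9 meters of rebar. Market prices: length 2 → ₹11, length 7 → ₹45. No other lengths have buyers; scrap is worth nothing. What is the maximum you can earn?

Build r[k] bottom-up: r[k] = max over allowed piece i of (p[i] + r[k−i]).
r[1] = 0
r[2] = 11
r[3] = 11
r[4] = 22  (first piece 2, then r[2]=11)
r[5] = 22
r[6] = 33  (first piece 2, then r[4]=22)
r[7] = 45
r[8] = 45
r[9] = 56  (first piece 2, then r[7]=45)
One optimal cutting: 7 + 2 → ₹56.

56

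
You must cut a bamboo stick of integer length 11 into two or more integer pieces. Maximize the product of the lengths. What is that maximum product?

54

Let prod[k] be the best product for length k (with at least one cut). For each first piece i, the rest contributes max(k−i, prod[k−i]).
prod[2] = 1·max(1,0) = 1·1 = 1
prod[3] = 1·max(2,1) = 1·2 = 2
prod[4] = 2·max(2,1) = 2·2 = 4
prod[5] = 2·max(3,2) = 2·3 = 6
prod[6] = 3·max(3,2) = 3·3 = 9
prod[7] = 2·max(5,6) = 2·6 = 12
prod[8] = 2·max(6,9) = 2·9 = 18
prod[9] = 3·max(6,9) = 3·9 = 27
prod[10] = 2·max(8,18) = 2·18 = 36
prod[11] = 2·max(9,27) = 2·27 = 54
One optimal split: 3 + 3 + 3 + 2; product 3·3·3·2 = 54.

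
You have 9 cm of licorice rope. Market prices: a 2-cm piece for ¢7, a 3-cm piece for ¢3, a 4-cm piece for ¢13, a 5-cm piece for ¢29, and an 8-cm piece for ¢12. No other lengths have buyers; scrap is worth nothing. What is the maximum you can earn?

43

Build f[k] bottom-up: f[k] = max over allowed piece i of (p[i] + f[k−i]).
f[1] = 0
f[2] = 7
f[3] = max(7+0, 3+0) = 7
f[4] = max(7+7, 3+0, 13+0) = 14
f[5] = max(7+7, 3+7, 13+0, 29+0) = 29
f[6] = max(7+14, 3+7, 13+7, 29+0) = 29
f[7] = max(7+29, 3+14, 13+7, 29+7) = 36
f[8] = max(7+29, 3+29, 13+14, 29+7, 12+0) = 36
f[9] = max(7+36, 3+29, 13+29, 29+14, 12+0) = 43
One optimal cutting: 5 + 2 + 2 → ¢43.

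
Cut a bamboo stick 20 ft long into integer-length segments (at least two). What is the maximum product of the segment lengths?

Let prod[k] be the best product for length k (with at least one cut). For each first piece i, the rest contributes max(k−i, prod[k−i]).
Small cases: prod[2]=1, prod[3]=2, prod[4]=4, prod[5]=6, prod[6]=9, prod[7]=12, prod[8]=18, prod[9]=27, prod[10]=36, prod[11]=54, prod[12]=81, prod[13]=108, prod[14]=162, prod[15]=243.
prod[16] = max(1×243, 2×162, 3×108, …, 14×2, 15×1) = 324
prod[17] = max(1×324, 2×243, 3×162, …, 15×2, 16×1) = 486
prod[18] = max(1×486, 2×324, 3×243, …, 16×2, 17×1) = 729
prod[19] = max(1×729, 2×486, 3×324, …, 17×2, 18×1) = 972
prod[20] = max(1×972, 2×729, 3×486, …, 18×2, 19×1) = 1458
One optimal split: 3 + 3 + 3 + 3 + 3 + 3 + 2; product 3×3×3×3×3×3×2 = 1458.

1458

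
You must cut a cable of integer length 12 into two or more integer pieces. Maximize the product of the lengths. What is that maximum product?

Fill f[k] for k=2..12: at each k try every first piece i and multiply by the better of (k−i) uncut or f[k−i].
f[2] = 1·max(1,0) = 1·1 = 1
f[3] = 1·max(2,1) = 1·2 = 2
f[4] = 2·max(2,1) = 2·2 = 4
f[5] = 2·max(3,2) = 2·3 = 6
f[6] = 3·max(3,2) = 3·3 = 9
f[7] = 2·max(5,6) = 2·6 = 12
f[8] = 2·max(6,9) = 2·9 = 18
f[9] = 3·max(6,9) = 3·9 = 27
f[10] = 2·max(8,18) = 2·18 = 36
f[11] = 2·max(9,27) = 2·27 = 54
f[12] = 3·max(9,27) = 3·27 = 81
One optimal split: 3 + 3 + 3 + 3; product 3·3·3·3 = 81.

81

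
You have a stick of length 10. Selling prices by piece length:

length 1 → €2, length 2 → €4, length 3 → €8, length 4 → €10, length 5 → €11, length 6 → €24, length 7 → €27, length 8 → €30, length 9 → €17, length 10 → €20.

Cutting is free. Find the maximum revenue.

Build v[k] bottom-up: v[k] = max over allowed piece i of (p[i] + v[k−i]).
v[1] = 2
v[2] = 4  (first piece 1, then v[1]=2)
v[3] = 8
v[4] = 10  (first piece 1, then v[3]=8)
v[5] = 12  (first piece 1, then v[4]=10)
v[6] = 24
v[7] = 27
v[8] = 30
v[9] = 32  (first piece 1, then v[8]=30)
v[10] = 35  (first piece 3, then v[7]=27)
One optimal cutting: 7 + 3 → €27 + €8 = €35.

35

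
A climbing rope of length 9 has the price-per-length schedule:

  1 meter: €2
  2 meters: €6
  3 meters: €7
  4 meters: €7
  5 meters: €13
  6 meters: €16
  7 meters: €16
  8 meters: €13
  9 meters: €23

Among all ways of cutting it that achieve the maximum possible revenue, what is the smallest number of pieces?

Consider every possible first cut. r[k] is the best of p[i]+r[k−i] over all sellable i≤k.
r[1] = 2
r[2] = 6
r[3] = 8  (first piece 1, then r[2]=6)
r[4] = 12  (first piece 2, then r[2]=6)
r[5] = 14  (first piece 1, then r[4]=12)
r[6] = 18  (first piece 2, then r[4]=12)
r[7] = 20  (first piece 1, then r[6]=18)
r[8] = 24  (first piece 2, then r[6]=18)
r[9] = 26  (first piece 1, then r[8]=24)
Maximum revenue is €26.
Now minimize piece count subject to staying optimal: for each k, pieces[k] = 1 + min over i with p[i]+r[k−i]=r[k] of pieces[k−i].
pieces[6] = 3
pieces[7] = 4
pieces[8] = 4
pieces[9] = 5

5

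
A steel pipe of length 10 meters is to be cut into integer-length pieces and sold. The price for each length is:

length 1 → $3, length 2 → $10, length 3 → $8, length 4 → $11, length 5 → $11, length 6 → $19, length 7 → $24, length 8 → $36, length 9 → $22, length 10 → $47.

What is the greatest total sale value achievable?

Consider every possible first cut. best[k] is the best of p[i]+best[k−i] over all sellable i≤k.
best[1] = 3
best[2] = max(3+3, 10+0) = 10
best[3] = max(3+10, 10+3, 8+0) = 13
best[4] = max(3+13, 10+10, 8+3, 11+0) = 20
best[5] = max(3+20, 10+13, 8+10, 11+3, 11+0) = 23
best[6] = max(3+23, 10+20, 8+13, 11+10, 11+3, 19+0) = 30
best[7] = max(3+30, 10+23, 8+20, …, 19+3, 24+0) = 33
best[8] = max(3+33, 10+30, 8+23, …, 24+3, 36+0) = 40
best[9] = max(3+40, 10+33, 8+30, …, 36+3, 22+0) = 43
best[10] = max(3+43, 10+40, 8+33, …, 22+3, 47+0) = 50
One optimal cutting: 2 + 2 + 2 + 2 + 2 → $10 + $10 + $10 + $10 + $10 = $50.

50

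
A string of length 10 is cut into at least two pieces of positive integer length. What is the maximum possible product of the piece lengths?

36

Fill prod[k] for k=2..10: at each k try every first piece i and multiply by the better of (k−i) uncut or prod[k−i].
prod[2] = 1*max(1,0) = 1*1 = 1
prod[3] = max(1*2, 2*1) = 2
prod[4] = max(1*3, 2*2, 3*1) = 4
prod[5] = max(1*4, 2*3, 3*2, 4*1) = 6
prod[6] = max(1*6, 2*4, 3*3, 4*2, 5*1) = 9
prod[7] = max(1*9, 2*6, 3*4, 4*3, 5*2, 6*1) = 12
prod[8] = max(1*12, 2*9, 3*6, …, 6*2, 7*1) = 18
prod[9] = max(1*18, 2*12, 3*9, …, 7*2, 8*1) = 27
prod[10] = max(1*27, 2*18, 3*12, …, 8*2, 9*1) = 36
One optimal split: 3 + 3 + 2 + 2; product 3*3*2*2 = 36.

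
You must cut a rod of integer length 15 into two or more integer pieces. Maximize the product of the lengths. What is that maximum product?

Let P[k] be the best product for length k (with at least one cut). For each first piece i, the rest contributes max(k−i, P[k−i]).
P[2] = 1×max(1,0) = 1×1 = 1
P[3] = 1×max(2,1) = 1×2 = 2
P[4] = 2×max(2,1) = 2×2 = 4
P[5] = 2×max(3,2) = 2×3 = 6
P[6] = 3×max(3,2) = 3×3 = 9
P[7] = 2×max(5,6) = 2×6 = 12
P[8] = 2×max(6,9) = 2×9 = 18
P[9] = 3×max(6,9) = 3×9 = 27
P[10] = 2×max(8,18) = 2×18 = 36
P[11] = 2×max(9,27) = 2×27 = 54
P[12] = 3×max(9,27) = 3×27 = 81
P[13] = 2×max(11,54) = 2×54 = 108
P[14] = 2×max(12,81) = 2×81 = 162
P[15] = 3×max(12,81) = 3×81 = 243
One optimal split: 3 + 3 + 3 + 3 + 3; product 3×3×3×3×3 = 243.

243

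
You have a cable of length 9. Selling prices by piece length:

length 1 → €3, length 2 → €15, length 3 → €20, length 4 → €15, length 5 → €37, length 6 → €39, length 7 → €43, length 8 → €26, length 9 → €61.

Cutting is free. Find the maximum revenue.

Consider every possible first cut. r[k] is the best of p[i]+r[k−i] over all sellable i≤k.
r[1] = 3
r[2] = max(3+3, 15+0) = 15
r[3] = max(3+15, 15+3, 20+0) = 20
r[4] = max(3+20, 15+15, 20+3, 15+0) = 30
r[5] = max(3+30, 15+20, 20+15, 15+3, 37+0) = 37
r[6] = max(3+37, 15+30, 20+20, 15+15, 37+3, 39+0) = 45
r[7] = max(3+45, 15+37, 20+30, …, 39+3, 43+0) = 52
r[8] = max(3+52, 15+45, 20+37, …, 43+3, 26+0) = 60
r[9] = max(3+60, 15+52, 20+45, …, 26+3, 61+0) = 67
One optimal cutting: 5 + 2 + 2 → €37 + €15 + €15 = €67.

67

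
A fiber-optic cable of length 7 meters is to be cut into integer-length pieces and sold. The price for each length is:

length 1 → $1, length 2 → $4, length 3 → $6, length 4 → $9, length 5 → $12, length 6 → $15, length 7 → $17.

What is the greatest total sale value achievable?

Build r[k] bottom-up: r[k] = max over allowed piece i of (p[i] + r[k−i]).
r[1] = 1
r[2] = max(1+1, 4+0) = 4
r[3] = max(1+4, 4+1, 6+0) = 6
r[4] = max(1+6, 4+4, 6+1, 9+0) = 9
r[5] = max(1+9, 4+6, 6+4, 9+1, 12+0) = 12
r[6] = max(1+12, 4+9, 6+6, 9+4, 12+1, 15+0) = 15
r[7] = max(1+15, 4+12, 6+9, …, 15+1, 17+0) = 17
Best is to sell the whole 7-meter piece uncut for $17.

17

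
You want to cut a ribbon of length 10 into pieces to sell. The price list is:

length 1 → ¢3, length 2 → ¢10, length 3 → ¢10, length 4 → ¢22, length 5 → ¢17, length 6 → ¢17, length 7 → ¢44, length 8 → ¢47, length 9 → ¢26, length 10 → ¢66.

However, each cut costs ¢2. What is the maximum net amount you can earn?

Consider every possible first cut. v[k] is the best of p[i]+v[k−i] over all sellable i≤k, charging 2 whenever i<k.
v[1] = 3
v[2] = max(3+3-2, 10+0) = 10
v[3] = max(3+10-2, 10+3-2, 10+0) = 11
v[4] = max(3+11-2, 10+10-2, 10+3-2, 22+0) = 22
v[5] = max(3+22-2, 10+11-2, 10+10-2, 22+3-2, 17+0) = 23
v[6] = max(3+23-2, 10+22-2, 10+11-2, 22+10-2, 17+3-2, 17+0) = 30
v[7] = max(3+30-2, 10+23-2, 10+22-2, …, 17+3-2, 44+0) = 44
v[8] = max(3+44-2, 10+30-2, 10+23-2, …, 44+3-2, 47+0) = 47
v[9] = max(3+47-2, 10+44-2, 10+30-2, …, 47+3-2, 26+0) = 52
v[10] = max(3+52-2, 10+47-2, 10+44-2, …, 26+3-2, 66+0) = 66
Best is to make no cuts and sell whole for ¢66.

66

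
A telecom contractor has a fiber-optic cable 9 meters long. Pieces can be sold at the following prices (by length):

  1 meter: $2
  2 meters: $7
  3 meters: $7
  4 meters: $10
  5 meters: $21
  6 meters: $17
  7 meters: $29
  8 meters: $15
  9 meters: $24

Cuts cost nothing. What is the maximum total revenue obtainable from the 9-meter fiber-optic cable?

36

Build v[k] bottom-up: v[k] = max over allowed piece i of (p[i] + v[k−i]).
v[1] = 2
v[2] = max(2+2, 7+0) = 7
v[3] = max(2+7, 7+2, 7+0) = 9
v[4] = max(2+9, 7+7, 7+2, 10+0) = 14
v[5] = max(2+14, 7+9, 7+7, 10+2, 21+0) = 21
v[6] = max(2+21, 7+14, 7+9, 10+7, 21+2, 17+0) = 23
v[7] = max(2+23, 7+21, 7+14, …, 17+2, 29+0) = 29
v[8] = max(2+29, 7+23, 7+21, …, 29+2, 15+0) = 31
v[9] = max(2+31, 7+29, 7+23, …, 15+2, 24+0) = 36
One optimal cutting: 7 + 2 → $29 + $7 = $36.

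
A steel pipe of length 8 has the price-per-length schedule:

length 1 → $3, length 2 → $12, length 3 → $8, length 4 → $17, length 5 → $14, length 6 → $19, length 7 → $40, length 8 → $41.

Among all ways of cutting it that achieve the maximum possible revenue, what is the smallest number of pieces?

4

Build r[k] bottom-up: r[k] = max over allowed piece i of (p[i] + r[k−i]).
r[1] = 3
r[2] = 12
r[3] = 15  (first piece 1, then r[2]=12)
r[4] = 24  (first piece 2, then r[2]=12)
r[5] = 27  (first piece 1, then r[4]=24)
r[6] = 36  (first piece 2, then r[4]=24)
r[7] = 40
r[8] = 48  (first piece 2, then r[6]=36)
Maximum revenue is $48.
Now minimize piece count subject to staying optimal: for each k, pieces[k] = 1 + min over i with p[i]+r[k−i]=r[k] of pieces[k−i].
pieces[5] = 3
pieces[6] = 3
pieces[7] = 1
pieces[8] = 4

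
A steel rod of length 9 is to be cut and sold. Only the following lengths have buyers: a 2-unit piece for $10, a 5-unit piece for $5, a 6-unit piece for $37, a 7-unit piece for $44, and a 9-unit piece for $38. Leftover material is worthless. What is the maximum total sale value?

54

Let r[k] be the best obtainable value from length k. For each k, try every first piece i and keep the best of price[i] + r[k−i].
r[1] = 0
r[2] = 10
r[3] = 10
r[4] = 20  (first piece 2, then r[2]=10)
r[5] = 20
r[6] = 37
r[7] = 44
r[8] = 47  (first piece 2, then r[6]=37)
r[9] = 54  (first piece 2, then r[7]=44)
One optimal cutting: 7 + 2 → $54.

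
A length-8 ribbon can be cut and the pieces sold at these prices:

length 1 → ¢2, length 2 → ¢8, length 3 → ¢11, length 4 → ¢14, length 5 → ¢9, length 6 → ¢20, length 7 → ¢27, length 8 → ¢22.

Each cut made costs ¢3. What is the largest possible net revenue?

26

Build net[k] bottom-up: net[k] = max over allowed piece i of (p[i] + net[k−i]) − 3 per cut.
net[1] = 2
net[2] = 8
net[3] = 11
net[4] = 14
net[5] = 16  (first piece 2, then net[3]=11)
net[6] = 20
net[7] = 27
net[8] = 26  (first piece 1, then net[7]=27)
One optimal plan: pieces 7 + 1 (1 cut) → ¢29 − ¢3 = ¢26.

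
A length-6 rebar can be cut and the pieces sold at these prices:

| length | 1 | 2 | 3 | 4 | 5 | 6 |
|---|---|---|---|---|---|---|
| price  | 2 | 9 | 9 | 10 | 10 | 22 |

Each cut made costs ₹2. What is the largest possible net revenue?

23

Consider every possible first cut. r[k] is the best of p[i]+r[k−i] over all sellable i≤k, charging 2 whenever i<k.
r[1] = 2
r[2] = max(2+2-2, 9+0) = 9
r[3] = max(2+9-2, 9+2-2, 9+0) = 9
r[4] = max(2+9-2, 9+9-2, 9+2-2, 10+0) = 16
r[5] = max(2+16-2, 9+9-2, 9+9-2, 10+2-2, 10+0) = 16
r[6] = max(2+16-2, 9+16-2, 9+9-2, 10+9-2, 10+2-2, 22+0) = 23
One optimal plan: pieces 2 + 2 + 2 (2 cuts) → ₹27 − ₹4 = ₹23.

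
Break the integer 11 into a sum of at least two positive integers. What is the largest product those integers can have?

54

Fill prod[k] for k=2..11: at each k try every first piece i and multiply by the better of (k−i) uncut or prod[k−i].
prod[2] = 1×max(1,0) = 1×1 = 1
prod[3] = max(1×2, 2×1) = 2
prod[4] = max(1×3, 2×2, 3×1) = 4
prod[5] = max(1×4, 2×3, 3×2, 4×1) = 6
prod[6] = max(1×6, 2×4, 3×3, 4×2, 5×1) = 9
prod[7] = max(1×9, 2×6, 3×4, 4×3, 5×2, 6×1) = 12
prod[8] = max(1×12, 2×9, 3×6, …, 6×2, 7×1) = 18
prod[9] = max(1×18, 2×12, 3×9, …, 7×2, 8×1) = 27
prod[10] = max(1×27, 2×18, 3×12, …, 8×2, 9×1) = 36
prod[11] = max(1×36, 2×27, 3×18, …, 9×2, 10×1) = 54
One optimal split: 3 + 3 + 3 + 2; product 3×3×3×2 = 54.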